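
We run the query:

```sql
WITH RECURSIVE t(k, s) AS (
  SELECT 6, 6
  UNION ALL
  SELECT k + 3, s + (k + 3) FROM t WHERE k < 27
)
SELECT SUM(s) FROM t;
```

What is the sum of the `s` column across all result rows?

468

Base: k=6, s=6.
Iteration 1: 6 < 27 holds -> k = 6 + 3 = 9, s = 6 + 9 = 15.
Iteration 2: 9 < 27 holds -> k = 9 + 3 = 12, s = 15 + 12 = 27.
Iteration 3: 12 < 27 holds -> k = 12 + 3 = 15, s = 27 + 15 = 42.
Iteration 4: 15 < 27 holds -> k = 15 + 3 = 18, s = 42 + 18 = 60.
Iteration 5: 18 < 27 holds -> k = 18 + 3 = 21, s = 60 + 21 = 81.
Iteration 6: 21 < 27 holds -> k = 21 + 3 = 24, s = 81 + 24 = 105.
Iteration 7: 24 < 27 holds -> k = 24 + 3 = 27, s = 105 + 27 = 132.
Iteration 8: 27 < 27 fails; recursion stops.
SUM(s) = 6 + 15 + 27 + 42 + 60 + 81 + 105 + 132 = 468.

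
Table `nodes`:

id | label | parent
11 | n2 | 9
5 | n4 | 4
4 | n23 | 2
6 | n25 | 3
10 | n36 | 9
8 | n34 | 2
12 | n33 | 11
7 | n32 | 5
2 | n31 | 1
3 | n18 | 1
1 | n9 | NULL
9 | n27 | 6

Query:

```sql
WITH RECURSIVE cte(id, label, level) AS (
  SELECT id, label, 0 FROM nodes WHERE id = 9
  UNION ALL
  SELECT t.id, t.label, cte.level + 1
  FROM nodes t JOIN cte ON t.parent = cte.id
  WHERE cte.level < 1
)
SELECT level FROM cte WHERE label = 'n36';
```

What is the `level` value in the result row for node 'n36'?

1

Base: id=9 (n27) at level 0.
Iteration 1: rows with parent in {9} -> n36 (id 10, level 1), n2 (id 11, level 1).
Iteration 2: level < 1 fails for all current rows; recursion stops.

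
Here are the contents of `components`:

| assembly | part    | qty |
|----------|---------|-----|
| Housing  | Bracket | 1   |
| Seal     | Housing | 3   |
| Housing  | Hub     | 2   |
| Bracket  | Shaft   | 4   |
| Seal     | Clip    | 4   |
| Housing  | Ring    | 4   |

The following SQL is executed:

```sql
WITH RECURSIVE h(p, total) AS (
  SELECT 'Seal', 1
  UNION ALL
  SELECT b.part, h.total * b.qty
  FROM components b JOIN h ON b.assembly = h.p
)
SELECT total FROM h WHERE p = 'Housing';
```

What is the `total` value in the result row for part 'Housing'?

Base: (Seal, total=1).
Iteration 1: components of {Seal} -> Clip = 1*4 = 4, Housing = 1*3 = 3.
Iteration 2: components of {Clip,Housing} -> Bracket = 3*1 = 3, Hub = 3*2 = 6, Ring = 3*4 = 12.
Iteration 3: components of {Bracket,Hub,Ring} -> Shaft = 3*4 = 12.
Iteration 4: no further components; recursion stops.

3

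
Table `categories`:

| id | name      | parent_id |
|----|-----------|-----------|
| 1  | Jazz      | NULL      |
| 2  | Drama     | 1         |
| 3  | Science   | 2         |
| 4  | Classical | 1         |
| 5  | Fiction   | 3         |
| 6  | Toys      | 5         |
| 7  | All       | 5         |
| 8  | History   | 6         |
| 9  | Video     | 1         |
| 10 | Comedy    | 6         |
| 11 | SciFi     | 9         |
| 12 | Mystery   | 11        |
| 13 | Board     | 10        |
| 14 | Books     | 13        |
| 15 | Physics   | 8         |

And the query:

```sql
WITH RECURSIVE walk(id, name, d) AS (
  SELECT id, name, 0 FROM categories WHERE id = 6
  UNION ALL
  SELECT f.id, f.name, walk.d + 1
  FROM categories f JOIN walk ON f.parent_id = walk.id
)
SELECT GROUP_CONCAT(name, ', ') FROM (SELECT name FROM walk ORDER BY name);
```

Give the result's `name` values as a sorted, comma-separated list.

Board, Books, Comedy, History, Physics, Toys

Base: id=6 (Toys) at d 0.
Iteration 1: rows with parent_id in {6} -> History (id 8, d 1), Comedy (id 10, d 1).
Iteration 2: rows with parent_id in {8,10} -> Board (id 13, d 2), Physics (id 15, d 2).
Iteration 3: rows with parent_id in {13,15} -> Books (id 14, d 3).
Iteration 4: no rows with parent_id in {14}; recursion stops.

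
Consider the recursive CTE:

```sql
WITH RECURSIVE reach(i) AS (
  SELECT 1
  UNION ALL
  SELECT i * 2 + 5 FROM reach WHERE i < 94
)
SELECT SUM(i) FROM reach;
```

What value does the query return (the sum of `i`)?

348

Base: i=1.
Iteration 1: 1 < 94 holds -> i = 1 * 2 + 5 = 7.
Iteration 2: 7 < 94 holds -> i = 7 * 2 + 5 = 19.
Iteration 3: 19 < 94 holds -> i = 19 * 2 + 5 = 43.
Iteration 4: 43 < 94 holds -> i = 43 * 2 + 5 = 91.
Iteration 5: 91 < 94 holds -> i = 91 * 2 + 5 = 187.
Iteration 6: 187 < 94 fails; recursion stops.
SUM(i) = 1 + 7 + 19 + 43 + 91 + 187 = 348.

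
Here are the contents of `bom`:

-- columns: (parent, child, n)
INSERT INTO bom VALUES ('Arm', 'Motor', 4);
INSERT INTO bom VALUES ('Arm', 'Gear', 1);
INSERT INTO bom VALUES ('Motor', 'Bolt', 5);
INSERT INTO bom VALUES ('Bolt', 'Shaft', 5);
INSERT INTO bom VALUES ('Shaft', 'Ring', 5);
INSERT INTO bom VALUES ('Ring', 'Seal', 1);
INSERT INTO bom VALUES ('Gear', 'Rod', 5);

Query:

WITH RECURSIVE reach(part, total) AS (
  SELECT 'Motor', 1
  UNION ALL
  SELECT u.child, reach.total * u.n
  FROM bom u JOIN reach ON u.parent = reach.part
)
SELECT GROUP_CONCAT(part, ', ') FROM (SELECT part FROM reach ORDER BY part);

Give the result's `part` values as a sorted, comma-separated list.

Bolt, Motor, Ring, Seal, Shaft

Base: (Motor, total=1).
Iteration 1: components of {Motor} -> Bolt = 1*5 = 5.
Iteration 2: components of {Bolt} -> Shaft = 5*5 = 25.
Iteration 3: components of {Shaft} -> Ring = 25*5 = 125.
Iteration 4: components of {Ring} -> Seal = 125*1 = 125.
Iteration 5: no further components; recursion stops.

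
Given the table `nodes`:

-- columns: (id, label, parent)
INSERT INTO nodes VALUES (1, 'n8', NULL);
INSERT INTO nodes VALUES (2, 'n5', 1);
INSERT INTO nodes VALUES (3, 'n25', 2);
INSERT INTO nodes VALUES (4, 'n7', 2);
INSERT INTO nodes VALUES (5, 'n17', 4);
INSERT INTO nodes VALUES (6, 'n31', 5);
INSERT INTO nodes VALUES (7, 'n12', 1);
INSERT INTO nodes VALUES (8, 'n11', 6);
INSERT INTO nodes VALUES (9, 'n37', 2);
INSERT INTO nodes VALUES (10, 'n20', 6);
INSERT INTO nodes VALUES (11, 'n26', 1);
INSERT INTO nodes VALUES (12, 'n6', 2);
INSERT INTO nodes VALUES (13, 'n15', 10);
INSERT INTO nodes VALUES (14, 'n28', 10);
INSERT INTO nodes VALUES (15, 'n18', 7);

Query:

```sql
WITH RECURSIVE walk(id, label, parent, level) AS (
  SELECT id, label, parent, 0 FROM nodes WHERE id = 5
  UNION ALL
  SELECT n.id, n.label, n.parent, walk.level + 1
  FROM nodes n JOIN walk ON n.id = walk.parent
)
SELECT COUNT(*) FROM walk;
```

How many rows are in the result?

Base: id=5 (n17), parent=4, level 0.
Iteration 1: join on id=4 -> n7 (id 4, parent=2, level 1).
Iteration 2: join on id=2 -> n5 (id 2, parent=1, level 2).
Iteration 3: join on id=1 -> n8 (id 1, parent=NULL, level 3).
Iteration 4: parent is NULL; no match; recursion stops.
Total rows emitted: 4.

4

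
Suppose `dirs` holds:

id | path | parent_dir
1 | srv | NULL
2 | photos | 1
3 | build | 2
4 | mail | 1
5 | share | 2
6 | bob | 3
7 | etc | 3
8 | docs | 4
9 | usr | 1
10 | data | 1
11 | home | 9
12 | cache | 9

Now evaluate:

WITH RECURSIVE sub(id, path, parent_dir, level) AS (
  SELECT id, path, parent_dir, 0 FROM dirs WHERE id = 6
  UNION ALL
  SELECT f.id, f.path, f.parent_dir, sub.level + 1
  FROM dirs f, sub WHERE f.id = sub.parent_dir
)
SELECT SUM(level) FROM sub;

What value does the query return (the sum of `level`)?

Base: id=6 (bob), parent_dir=3, level 0.
Iteration 1: join on id=3 -> build (id 3, parent_dir=2, level 1).
Iteration 2: join on id=2 -> photos (id 2, parent_dir=1, level 2).
Iteration 3: join on id=1 -> srv (id 1, parent_dir=NULL, level 3).
Iteration 4: parent_dir is NULL; no match; recursion stops.
SUM(level) = 0 + 1 + 2 + 3 = 6.

6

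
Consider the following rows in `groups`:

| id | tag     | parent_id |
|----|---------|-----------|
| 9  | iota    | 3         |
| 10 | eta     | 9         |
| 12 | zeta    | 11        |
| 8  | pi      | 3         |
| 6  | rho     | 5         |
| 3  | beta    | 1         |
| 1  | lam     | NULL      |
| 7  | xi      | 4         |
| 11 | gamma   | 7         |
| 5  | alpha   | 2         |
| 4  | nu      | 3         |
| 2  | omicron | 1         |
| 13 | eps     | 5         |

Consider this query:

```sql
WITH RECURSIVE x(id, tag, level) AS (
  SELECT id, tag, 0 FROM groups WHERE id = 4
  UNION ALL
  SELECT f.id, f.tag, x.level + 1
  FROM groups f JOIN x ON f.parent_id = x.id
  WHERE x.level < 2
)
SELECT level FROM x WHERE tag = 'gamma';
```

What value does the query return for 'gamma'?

2

Base: id=4 (nu) at level 0.
Iteration 1: rows with parent_id in {4} -> xi (id 7, level 1).
Iteration 2: rows with parent_id in {7} -> gamma (id 11, level 2).
Iteration 3: level < 2 fails for all current rows; recursion stops.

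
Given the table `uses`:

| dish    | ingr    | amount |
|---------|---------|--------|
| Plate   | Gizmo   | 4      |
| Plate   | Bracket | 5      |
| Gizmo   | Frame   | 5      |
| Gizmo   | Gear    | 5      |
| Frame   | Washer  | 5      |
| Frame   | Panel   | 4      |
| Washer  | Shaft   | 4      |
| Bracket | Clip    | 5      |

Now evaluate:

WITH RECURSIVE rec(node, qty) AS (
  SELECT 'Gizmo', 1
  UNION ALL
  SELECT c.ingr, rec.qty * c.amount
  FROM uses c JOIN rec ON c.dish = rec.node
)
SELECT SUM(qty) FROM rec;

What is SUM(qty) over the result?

Base: (Gizmo, qty=1).
Iteration 1: components of {Gizmo} -> Frame = 1*5 = 5, Gear = 1*5 = 5.
Iteration 2: components of {Frame,Gear} -> Panel = 5*4 = 20, Washer = 5*5 = 25.
Iteration 3: components of {Panel,Washer} -> Shaft = 25*4 = 100.
Iteration 4: no further components; recursion stops.
SUM(qty) = 1 + 5 + 5 + 25 + 20 + 100 = 156.

156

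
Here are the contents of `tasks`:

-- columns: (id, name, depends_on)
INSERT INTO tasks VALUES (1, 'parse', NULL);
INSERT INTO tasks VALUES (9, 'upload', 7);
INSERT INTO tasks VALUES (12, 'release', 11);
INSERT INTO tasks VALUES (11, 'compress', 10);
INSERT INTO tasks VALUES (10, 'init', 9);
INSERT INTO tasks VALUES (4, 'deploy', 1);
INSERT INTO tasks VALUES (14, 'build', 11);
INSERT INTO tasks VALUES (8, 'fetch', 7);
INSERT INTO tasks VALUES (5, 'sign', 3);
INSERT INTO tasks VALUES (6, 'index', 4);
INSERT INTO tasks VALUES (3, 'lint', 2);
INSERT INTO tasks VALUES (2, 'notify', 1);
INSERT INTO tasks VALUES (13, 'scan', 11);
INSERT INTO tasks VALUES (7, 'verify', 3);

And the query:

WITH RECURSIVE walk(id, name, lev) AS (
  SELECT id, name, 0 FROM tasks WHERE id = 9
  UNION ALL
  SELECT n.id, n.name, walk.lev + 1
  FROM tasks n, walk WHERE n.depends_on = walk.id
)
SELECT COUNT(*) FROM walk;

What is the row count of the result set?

6

Base: id=9 (upload) at lev 0.
Iteration 1: rows with depends_on in {9} -> init (id 10, lev 1).
Iteration 2: rows with depends_on in {10} -> compress (id 11, lev 2).
Iteration 3: rows with depends_on in {11} -> release (id 12, lev 3), scan (id 13, lev 3), build (id 14, lev 3).
Iteration 4: no rows with depends_on in {12,13,14}; recursion stops.
Total rows emitted: 6.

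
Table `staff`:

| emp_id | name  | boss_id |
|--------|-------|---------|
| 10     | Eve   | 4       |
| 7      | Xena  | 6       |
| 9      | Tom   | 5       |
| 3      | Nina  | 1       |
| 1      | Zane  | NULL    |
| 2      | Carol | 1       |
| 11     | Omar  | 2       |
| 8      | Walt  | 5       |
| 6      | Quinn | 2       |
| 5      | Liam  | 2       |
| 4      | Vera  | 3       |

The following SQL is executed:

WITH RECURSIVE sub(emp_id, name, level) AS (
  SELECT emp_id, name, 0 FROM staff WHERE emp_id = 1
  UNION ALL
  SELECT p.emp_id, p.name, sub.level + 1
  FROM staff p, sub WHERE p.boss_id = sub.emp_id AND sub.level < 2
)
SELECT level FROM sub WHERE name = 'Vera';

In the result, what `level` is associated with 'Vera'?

Base: emp_id=1 (Zane) at level 0.
Iteration 1: rows with boss_id in {1} -> Carol (id 2, level 1), Nina (id 3, level 1).
Iteration 2: rows with boss_id in {2,3} -> Vera (id 4, level 2), Liam (id 5, level 2), Quinn (id 6, level 2), Omar (id 11, level 2).
Iteration 3: level < 2 fails for all current rows; recursion stops.

2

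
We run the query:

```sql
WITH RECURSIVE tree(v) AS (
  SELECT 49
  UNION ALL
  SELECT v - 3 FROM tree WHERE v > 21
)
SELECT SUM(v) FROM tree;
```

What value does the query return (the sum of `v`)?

Base: v=49.
Iteration 1: 49 > 21 holds -> v = 49 - 3 = 46.
Iteration 2: 46 > 21 holds -> v = 46 - 3 = 43.
Iteration 3: 43 > 21 holds -> v = 43 - 3 = 40.
Iteration 4: 40 > 21 holds -> v = 40 - 3 = 37.
Iteration 5: 37 > 21 holds -> v = 37 - 3 = 34.
Iteration 6: 34 > 21 holds -> v = 34 - 3 = 31.
Iteration 7: 31 > 21 holds -> v = 31 - 3 = 28.
Iteration 8: 28 > 21 holds -> v = 28 - 3 = 25.
Iteration 9: 25 > 21 holds -> v = 25 - 3 = 22.
Iteration 10: 22 > 21 holds -> v = 22 - 3 = 19.
Iteration 11: 19 > 21 fails; recursion stops.
SUM(v) = 49 + 46 + 43 + 40 + 37 + 34 + 31 + 28 + 25 + 22 + 19 = 374.

374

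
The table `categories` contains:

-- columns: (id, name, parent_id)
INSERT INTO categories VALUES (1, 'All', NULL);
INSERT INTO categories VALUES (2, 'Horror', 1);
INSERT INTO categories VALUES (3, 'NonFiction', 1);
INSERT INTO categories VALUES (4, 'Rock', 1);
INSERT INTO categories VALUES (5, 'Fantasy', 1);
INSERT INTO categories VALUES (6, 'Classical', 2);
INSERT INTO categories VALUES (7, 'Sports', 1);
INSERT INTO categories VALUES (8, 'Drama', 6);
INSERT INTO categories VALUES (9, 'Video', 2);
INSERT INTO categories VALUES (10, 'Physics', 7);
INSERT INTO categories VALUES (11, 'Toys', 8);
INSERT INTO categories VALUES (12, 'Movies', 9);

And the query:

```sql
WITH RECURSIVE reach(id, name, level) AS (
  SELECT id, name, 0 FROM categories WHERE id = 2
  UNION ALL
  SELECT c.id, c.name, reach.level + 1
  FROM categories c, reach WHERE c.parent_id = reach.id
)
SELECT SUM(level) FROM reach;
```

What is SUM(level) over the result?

9

Base: id=2 (Horror) at level 0.
Iteration 1: rows with parent_id in {2} -> Classical (id 6, level 1), Video (id 9, level 1).
Iteration 2: rows with parent_id in {6,9} -> Drama (id 8, level 2), Movies (id 12, level 2).
Iteration 3: rows with parent_id in {8,12} -> Toys (id 11, level 3).
Iteration 4: no rows with parent_id in {11}; recursion stops.
SUM(level) = 0 + 1 + 1 + 2 + 2 + 3 = 9.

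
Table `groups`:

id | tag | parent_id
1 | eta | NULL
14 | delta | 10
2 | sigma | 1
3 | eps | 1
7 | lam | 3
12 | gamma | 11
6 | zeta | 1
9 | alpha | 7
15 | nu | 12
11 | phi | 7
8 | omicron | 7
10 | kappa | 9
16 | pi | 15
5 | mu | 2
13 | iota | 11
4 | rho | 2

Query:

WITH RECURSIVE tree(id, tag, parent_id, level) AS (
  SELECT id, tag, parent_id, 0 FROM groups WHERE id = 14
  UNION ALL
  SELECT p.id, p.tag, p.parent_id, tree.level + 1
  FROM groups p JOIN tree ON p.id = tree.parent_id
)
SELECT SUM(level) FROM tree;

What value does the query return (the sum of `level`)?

15

Base: id=14 (delta), parent_id=10, level 0.
Iteration 1: join on id=10 -> kappa (id 10, parent_id=9, level 1).
Iteration 2: join on id=9 -> alpha (id 9, parent_id=7, level 2).
Iteration 3: join on id=7 -> lam (id 7, parent_id=3, level 3).
Iteration 4: join on id=3 -> eps (id 3, parent_id=1, level 4).
Iteration 5: join on id=1 -> eta (id 1, parent_id=NULL, level 5).
Iteration 6: parent_id is NULL; no match; recursion stops.
SUM(level) = 0 + 1 + 2 + 3 + 4 + 5 = 15.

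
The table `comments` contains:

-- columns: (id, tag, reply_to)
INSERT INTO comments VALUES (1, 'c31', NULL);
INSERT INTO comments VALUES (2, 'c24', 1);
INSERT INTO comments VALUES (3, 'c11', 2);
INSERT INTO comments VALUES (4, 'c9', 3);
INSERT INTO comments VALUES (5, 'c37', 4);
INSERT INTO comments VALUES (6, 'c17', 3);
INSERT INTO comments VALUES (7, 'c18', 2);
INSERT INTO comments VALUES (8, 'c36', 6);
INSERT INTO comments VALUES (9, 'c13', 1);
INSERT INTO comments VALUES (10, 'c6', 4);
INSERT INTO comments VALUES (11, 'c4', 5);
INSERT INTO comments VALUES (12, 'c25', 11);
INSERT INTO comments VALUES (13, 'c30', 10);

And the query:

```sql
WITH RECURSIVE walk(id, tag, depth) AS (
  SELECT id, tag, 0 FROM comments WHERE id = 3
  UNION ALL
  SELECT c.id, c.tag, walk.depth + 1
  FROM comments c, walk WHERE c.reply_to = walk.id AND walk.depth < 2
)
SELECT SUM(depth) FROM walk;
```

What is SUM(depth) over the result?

8

Base: id=3 (c11) at depth 0.
Iteration 1: rows with reply_to in {3} -> c9 (id 4, depth 1), c17 (id 6, depth 1).
Iteration 2: rows with reply_to in {4,6} -> c37 (id 5, depth 2), c36 (id 8, depth 2), c6 (id 10, depth 2).
Iteration 3: depth < 2 fails for all current rows; recursion stops.
SUM(depth) = 0 + 1 + 1 + 2 + 2 + 2 = 8.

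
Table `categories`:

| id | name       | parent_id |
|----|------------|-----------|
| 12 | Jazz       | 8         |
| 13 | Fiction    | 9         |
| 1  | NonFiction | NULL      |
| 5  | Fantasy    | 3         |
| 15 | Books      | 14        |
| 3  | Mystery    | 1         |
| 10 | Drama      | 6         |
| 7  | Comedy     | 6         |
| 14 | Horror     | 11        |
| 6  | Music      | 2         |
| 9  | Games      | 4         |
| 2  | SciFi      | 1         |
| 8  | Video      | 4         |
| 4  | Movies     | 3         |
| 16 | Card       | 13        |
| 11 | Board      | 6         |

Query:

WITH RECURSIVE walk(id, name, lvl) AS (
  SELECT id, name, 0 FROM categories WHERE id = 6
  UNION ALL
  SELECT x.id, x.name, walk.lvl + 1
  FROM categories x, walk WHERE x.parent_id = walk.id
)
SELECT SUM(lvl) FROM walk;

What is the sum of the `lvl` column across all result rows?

Base: id=6 (Music) at lvl 0.
Iteration 1: rows with parent_id in {6} -> Comedy (id 7, lvl 1), Drama (id 10, lvl 1), Board (id 11, lvl 1).
Iteration 2: rows with parent_id in {7,10,11} -> Horror (id 14, lvl 2).
Iteration 3: rows with parent_id in {14} -> Books (id 15, lvl 3).
Iteration 4: no rows with parent_id in {15}; recursion stops.
SUM(lvl) = 0 + 1 + 1 + 1 + 2 + 3 = 8.

8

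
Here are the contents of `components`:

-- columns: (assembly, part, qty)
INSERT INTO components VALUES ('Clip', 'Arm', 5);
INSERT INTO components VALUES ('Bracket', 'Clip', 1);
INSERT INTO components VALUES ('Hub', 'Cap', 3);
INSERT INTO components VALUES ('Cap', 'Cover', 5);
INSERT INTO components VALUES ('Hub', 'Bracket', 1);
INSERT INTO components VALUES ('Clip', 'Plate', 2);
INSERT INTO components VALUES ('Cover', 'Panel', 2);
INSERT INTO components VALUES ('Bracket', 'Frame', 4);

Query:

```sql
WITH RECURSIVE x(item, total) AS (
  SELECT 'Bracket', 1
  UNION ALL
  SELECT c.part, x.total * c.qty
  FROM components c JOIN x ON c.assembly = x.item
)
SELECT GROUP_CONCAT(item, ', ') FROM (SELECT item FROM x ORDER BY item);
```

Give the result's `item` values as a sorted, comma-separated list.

Base: (Bracket, total=1).
Iteration 1: components of {Bracket} -> Clip = 1*1 = 1, Frame = 1*4 = 4.
Iteration 2: components of {Clip,Frame} -> Arm = 1*5 = 5, Plate = 1*2 = 2.
Iteration 3: no further components; recursion stops.

Arm, Bracket, Clip, Frame, Plate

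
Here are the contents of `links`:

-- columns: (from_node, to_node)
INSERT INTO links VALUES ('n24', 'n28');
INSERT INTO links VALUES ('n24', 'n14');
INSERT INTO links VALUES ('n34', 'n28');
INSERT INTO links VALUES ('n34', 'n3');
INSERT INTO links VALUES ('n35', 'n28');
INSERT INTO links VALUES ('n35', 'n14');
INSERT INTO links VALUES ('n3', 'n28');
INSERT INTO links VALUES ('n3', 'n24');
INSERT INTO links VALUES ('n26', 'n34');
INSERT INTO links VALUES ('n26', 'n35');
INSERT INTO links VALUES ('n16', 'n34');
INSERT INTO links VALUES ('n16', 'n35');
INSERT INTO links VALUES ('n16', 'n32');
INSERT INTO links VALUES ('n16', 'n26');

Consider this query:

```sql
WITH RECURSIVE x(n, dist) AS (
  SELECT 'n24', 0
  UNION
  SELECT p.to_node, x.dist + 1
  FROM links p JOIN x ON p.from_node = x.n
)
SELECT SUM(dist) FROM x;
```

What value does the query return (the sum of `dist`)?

2

Base: (n24, dist=0).
Iteration 1: edges from {n24} -> (n14, dist=1), (n28, dist=1).
Iteration 2: no outgoing edges from {n14,n28}; recursion stops.
SUM(dist) = 0 + 1 + 1 = 2.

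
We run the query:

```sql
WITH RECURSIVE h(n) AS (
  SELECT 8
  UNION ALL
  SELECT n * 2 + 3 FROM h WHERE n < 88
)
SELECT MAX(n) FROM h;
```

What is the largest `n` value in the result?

173

Base: n=8.
Iteration 1: 8 < 88 holds -> n = 8 * 2 + 3 = 19.
Iteration 2: 19 < 88 holds -> n = 19 * 2 + 3 = 41.
Iteration 3: 41 < 88 holds -> n = 41 * 2 + 3 = 85.
Iteration 4: 85 < 88 holds -> n = 85 * 2 + 3 = 173.
Iteration 5: 173 < 88 fails; recursion stops.
n values: 8, 19, 41, 85, 173; the maximum is 173.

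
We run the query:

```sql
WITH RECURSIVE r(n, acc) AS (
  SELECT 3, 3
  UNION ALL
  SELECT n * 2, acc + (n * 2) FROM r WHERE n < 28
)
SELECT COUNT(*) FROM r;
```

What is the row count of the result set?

5

Base: n=3, acc=3.
Iteration 1: 3 < 28 holds -> n = 3 * 2 = 6, acc = 3 + 6 = 9.
Iteration 2: 6 < 28 holds -> n = 6 * 2 = 12, acc = 9 + 12 = 21.
Iteration 3: 12 < 28 holds -> n = 12 * 2 = 24, acc = 21 + 24 = 45.
Iteration 4: 24 < 28 holds -> n = 24 * 2 = 48, acc = 45 + 48 = 93.
Iteration 5: 48 < 28 fails; recursion stops.
Total rows emitted: 5.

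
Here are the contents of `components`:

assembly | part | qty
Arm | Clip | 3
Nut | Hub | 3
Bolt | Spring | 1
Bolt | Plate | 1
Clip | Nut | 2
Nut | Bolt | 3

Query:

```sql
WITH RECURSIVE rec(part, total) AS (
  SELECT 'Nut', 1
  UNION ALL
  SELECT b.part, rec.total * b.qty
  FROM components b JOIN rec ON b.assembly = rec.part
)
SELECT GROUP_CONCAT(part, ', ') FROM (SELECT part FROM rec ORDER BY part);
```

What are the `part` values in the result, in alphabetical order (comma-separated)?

Bolt, Hub, Nut, Plate, Spring

Base: (Nut, total=1).
Iteration 1: components of {Nut} -> Bolt = 1*3 = 3, Hub = 1*3 = 3.
Iteration 2: components of {Bolt,Hub} -> Plate = 3*1 = 3, Spring = 3*1 = 3.
Iteration 3: no further components; recursion stops.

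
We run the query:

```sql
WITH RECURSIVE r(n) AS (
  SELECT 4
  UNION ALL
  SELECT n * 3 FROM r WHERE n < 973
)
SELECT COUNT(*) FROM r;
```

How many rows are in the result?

Base: n=4.
Iteration 1: 4 < 973 holds -> n = 4 * 3 = 12.
Iteration 2: 12 < 973 holds -> n = 12 * 3 = 36.
Iteration 3: 36 < 973 holds -> n = 36 * 3 = 108.
Iteration 4: 108 < 973 holds -> n = 108 * 3 = 324.
Iteration 5: 324 < 973 holds -> n = 324 * 3 = 972.
Iteration 6: 972 < 973 holds -> n = 972 * 3 = 2916.
Iteration 7: 2916 < 973 fails; recursion stops.
Total rows emitted: 7.

7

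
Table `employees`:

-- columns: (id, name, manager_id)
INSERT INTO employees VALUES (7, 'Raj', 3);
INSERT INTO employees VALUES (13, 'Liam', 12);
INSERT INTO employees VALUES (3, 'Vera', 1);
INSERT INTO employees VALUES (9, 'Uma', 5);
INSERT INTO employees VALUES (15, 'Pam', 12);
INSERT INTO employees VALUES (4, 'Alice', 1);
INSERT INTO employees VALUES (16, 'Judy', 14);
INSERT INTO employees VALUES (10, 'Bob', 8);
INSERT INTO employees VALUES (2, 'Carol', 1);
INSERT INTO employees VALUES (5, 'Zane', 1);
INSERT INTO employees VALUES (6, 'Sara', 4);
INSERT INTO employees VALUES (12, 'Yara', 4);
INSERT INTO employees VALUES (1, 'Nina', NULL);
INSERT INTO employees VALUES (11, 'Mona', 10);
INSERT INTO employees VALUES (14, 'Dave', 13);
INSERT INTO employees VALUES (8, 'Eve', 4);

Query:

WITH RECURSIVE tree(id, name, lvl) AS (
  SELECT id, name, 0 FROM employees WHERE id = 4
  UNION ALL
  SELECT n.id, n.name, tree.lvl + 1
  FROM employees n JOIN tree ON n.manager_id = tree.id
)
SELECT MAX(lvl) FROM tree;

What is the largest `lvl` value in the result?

Base: id=4 (Alice) at lvl 0.
Iteration 1: rows with manager_id in {4} -> Sara (id 6, lvl 1), Eve (id 8, lvl 1), Yara (id 12, lvl 1).
Iteration 2: rows with manager_id in {6,8,12} -> Bob (id 10, lvl 2), Liam (id 13, lvl 2), Pam (id 15, lvl 2).
Iteration 3: rows with manager_id in {10,13,15} -> Mona (id 11, lvl 3), Dave (id 14, lvl 3).
Iteration 4: rows with manager_id in {11,14} -> Judy (id 16, lvl 4).
Iteration 5: no rows with manager_id in {16}; recursion stops.
lvl values: 0, 1, 1, 1, 2, 2, 2, 3, 3, 4; the maximum is 4.

4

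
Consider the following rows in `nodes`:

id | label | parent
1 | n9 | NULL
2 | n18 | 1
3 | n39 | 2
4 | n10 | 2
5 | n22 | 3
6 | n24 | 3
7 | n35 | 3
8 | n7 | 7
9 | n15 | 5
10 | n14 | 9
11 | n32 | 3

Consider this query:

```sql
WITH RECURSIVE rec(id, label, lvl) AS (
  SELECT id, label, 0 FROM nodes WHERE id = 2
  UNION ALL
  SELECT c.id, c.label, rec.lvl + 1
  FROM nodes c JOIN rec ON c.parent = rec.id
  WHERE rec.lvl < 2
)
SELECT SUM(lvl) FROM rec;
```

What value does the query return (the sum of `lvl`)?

10

Base: id=2 (n18) at lvl 0.
Iteration 1: rows with parent in {2} -> n39 (id 3, lvl 1), n10 (id 4, lvl 1).
Iteration 2: rows with parent in {3,4} -> n22 (id 5, lvl 2), n24 (id 6, lvl 2), n35 (id 7, lvl 2), n32 (id 11, lvl 2).
Iteration 3: lvl < 2 fails for all current rows; recursion stops.
SUM(lvl) = 0 + 1 + 1 + 2 + 2 + 2 + 2 = 10.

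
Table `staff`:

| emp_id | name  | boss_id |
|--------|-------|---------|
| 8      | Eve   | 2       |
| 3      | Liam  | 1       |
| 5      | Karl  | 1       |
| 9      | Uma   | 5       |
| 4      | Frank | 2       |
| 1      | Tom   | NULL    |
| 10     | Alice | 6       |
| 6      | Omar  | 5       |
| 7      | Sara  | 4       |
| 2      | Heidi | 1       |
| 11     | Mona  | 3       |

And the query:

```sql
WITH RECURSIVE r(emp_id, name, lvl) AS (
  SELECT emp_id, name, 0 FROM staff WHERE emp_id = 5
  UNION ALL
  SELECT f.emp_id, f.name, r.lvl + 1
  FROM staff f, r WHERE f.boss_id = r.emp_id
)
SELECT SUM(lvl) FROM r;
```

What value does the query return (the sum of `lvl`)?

Base: emp_id=5 (Karl) at lvl 0.
Iteration 1: rows with boss_id in {5} -> Omar (id 6, lvl 1), Uma (id 9, lvl 1).
Iteration 2: rows with boss_id in {6,9} -> Alice (id 10, lvl 2).
Iteration 3: no rows with boss_id in {10}; recursion stops.
SUM(lvl) = 0 + 1 + 1 + 2 = 4.

4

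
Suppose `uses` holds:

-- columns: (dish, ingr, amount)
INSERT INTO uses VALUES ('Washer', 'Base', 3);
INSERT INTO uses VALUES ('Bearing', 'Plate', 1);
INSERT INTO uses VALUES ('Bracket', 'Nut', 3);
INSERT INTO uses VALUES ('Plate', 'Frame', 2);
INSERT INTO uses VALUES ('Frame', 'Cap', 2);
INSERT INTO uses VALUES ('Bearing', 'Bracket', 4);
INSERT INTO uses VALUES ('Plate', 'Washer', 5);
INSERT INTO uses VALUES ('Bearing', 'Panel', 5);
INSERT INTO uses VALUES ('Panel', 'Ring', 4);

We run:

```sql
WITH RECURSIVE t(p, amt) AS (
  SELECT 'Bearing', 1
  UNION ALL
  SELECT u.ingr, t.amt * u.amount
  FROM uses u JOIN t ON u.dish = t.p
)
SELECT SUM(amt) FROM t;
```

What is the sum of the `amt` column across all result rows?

69

Base: (Bearing, amt=1).
Iteration 1: components of {Bearing} -> Bracket = 1*4 = 4, Panel = 1*5 = 5, Plate = 1*1 = 1.
Iteration 2: components of {Bracket,Panel,Plate} -> Frame = 1*2 = 2, Nut = 4*3 = 12, Ring = 5*4 = 20, Washer = 1*5 = 5.
Iteration 3: components of {Frame,Nut,Ring,Washer} -> Base = 5*3 = 15, Cap = 2*2 = 4.
Iteration 4: no further components; recursion stops.
SUM(amt) = 1 + 5 + 4 + 1 + 20 + 12 + 5 + 2 + 15 + 4 = 69.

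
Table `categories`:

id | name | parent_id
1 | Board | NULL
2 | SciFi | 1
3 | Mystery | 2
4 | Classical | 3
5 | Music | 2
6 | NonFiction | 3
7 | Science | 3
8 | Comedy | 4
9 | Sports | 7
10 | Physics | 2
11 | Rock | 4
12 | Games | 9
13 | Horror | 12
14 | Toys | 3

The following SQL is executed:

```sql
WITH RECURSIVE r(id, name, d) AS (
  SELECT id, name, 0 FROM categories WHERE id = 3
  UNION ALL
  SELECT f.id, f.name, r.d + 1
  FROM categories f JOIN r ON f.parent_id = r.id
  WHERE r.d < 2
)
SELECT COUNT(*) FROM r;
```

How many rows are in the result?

8

Base: id=3 (Mystery) at d 0.
Iteration 1: rows with parent_id in {3} -> Classical (id 4, d 1), NonFiction (id 6, d 1), Science (id 7, d 1), Toys (id 14, d 1).
Iteration 2: rows with parent_id in {4,6,7,14} -> Comedy (id 8, d 2), Sports (id 9, d 2), Rock (id 11, d 2).
Iteration 3: d < 2 fails for all current rows; recursion stops.
Total rows emitted: 8.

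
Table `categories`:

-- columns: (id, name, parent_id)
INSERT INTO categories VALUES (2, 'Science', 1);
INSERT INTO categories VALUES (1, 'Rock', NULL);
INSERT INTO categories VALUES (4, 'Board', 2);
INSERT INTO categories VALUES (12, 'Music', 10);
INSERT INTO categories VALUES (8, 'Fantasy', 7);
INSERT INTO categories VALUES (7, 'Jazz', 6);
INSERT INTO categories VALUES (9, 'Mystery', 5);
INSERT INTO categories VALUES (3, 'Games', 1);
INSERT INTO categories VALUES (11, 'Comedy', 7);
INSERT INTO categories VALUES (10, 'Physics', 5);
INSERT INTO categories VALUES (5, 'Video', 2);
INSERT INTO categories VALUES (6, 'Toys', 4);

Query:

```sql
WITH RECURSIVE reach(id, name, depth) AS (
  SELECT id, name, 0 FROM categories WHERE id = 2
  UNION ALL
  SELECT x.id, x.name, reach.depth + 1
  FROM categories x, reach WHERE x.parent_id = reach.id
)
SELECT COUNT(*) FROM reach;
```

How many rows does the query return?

10

Base: id=2 (Science) at depth 0.
Iteration 1: rows with parent_id in {2} -> Board (id 4, depth 1), Video (id 5, depth 1).
Iteration 2: rows with parent_id in {4,5} -> Toys (id 6, depth 2), Mystery (id 9, depth 2), Physics (id 10, depth 2).
Iteration 3: rows with parent_id in {6,9,10} -> Jazz (id 7, depth 3), Music (id 12, depth 3).
Iteration 4: rows with parent_id in {7,12} -> Fantasy (id 8, depth 4), Comedy (id 11, depth 4).
Iteration 5: no rows with parent_id in {8,11}; recursion stops.
Total rows emitted: 10.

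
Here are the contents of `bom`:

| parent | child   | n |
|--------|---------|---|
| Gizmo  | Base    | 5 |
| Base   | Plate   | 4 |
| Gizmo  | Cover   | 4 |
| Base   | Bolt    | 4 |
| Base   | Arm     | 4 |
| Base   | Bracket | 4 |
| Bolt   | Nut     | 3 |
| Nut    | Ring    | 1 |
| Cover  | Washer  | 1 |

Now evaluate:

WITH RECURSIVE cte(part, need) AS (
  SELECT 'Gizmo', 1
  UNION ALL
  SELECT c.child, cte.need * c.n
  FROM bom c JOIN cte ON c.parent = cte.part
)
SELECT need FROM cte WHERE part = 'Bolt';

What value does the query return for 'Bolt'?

Base: (Gizmo, need=1).
Iteration 1: components of {Gizmo} -> Base = 1*5 = 5, Cover = 1*4 = 4.
Iteration 2: components of {Base,Cover} -> Arm = 5*4 = 20, Bolt = 5*4 = 20, Bracket = 5*4 = 20, Plate = 5*4 = 20, Washer = 4*1 = 4.
Iteration 3: components of {Arm,Bolt,Bracket,Plate,Washer} -> Nut = 20*3 = 60.
Iteration 4: components of {Nut} -> Ring = 60*1 = 60.
Iteration 5: no further components; recursion stops.

20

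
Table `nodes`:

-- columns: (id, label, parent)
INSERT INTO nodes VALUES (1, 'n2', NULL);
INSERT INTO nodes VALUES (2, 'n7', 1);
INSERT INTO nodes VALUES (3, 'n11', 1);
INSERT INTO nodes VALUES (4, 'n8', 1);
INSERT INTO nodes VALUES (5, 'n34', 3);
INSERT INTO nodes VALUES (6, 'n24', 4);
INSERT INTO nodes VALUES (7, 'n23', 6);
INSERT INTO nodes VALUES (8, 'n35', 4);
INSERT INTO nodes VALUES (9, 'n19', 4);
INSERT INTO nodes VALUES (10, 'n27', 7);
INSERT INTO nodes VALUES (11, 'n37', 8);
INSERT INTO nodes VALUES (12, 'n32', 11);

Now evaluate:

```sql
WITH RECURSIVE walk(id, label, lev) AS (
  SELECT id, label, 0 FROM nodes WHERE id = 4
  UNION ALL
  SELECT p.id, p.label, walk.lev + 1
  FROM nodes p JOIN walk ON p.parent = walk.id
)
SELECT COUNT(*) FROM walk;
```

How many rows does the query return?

Base: id=4 (n8) at lev 0.
Iteration 1: rows with parent in {4} -> n24 (id 6, lev 1), n35 (id 8, lev 1), n19 (id 9, lev 1).
Iteration 2: rows with parent in {6,8,9} -> n23 (id 7, lev 2), n37 (id 11, lev 2).
Iteration 3: rows with parent in {7,11} -> n27 (id 10, lev 3), n32 (id 12, lev 3).
Iteration 4: no rows with parent in {10,12}; recursion stops.
Total rows emitted: 8.

8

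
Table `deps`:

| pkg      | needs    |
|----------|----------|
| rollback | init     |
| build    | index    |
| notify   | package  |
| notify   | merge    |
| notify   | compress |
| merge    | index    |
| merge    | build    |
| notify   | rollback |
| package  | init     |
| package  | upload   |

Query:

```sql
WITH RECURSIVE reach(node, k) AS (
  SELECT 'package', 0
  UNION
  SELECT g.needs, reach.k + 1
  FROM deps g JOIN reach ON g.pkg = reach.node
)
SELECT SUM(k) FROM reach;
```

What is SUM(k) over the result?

Base: (package, k=0).
Iteration 1: edges from {package} -> (init, k=1), (upload, k=1).
Iteration 2: no outgoing edges from {init,upload}; recursion stops.
SUM(k) = 0 + 1 + 1 = 2.

2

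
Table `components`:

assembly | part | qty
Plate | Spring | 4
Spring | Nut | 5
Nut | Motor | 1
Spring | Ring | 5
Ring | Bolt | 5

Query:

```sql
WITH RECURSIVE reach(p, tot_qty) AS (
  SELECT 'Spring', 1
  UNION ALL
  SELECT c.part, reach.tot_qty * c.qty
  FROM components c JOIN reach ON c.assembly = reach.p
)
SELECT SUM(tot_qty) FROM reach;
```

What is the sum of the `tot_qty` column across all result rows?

41

Base: (Spring, tot_qty=1).
Iteration 1: components of {Spring} -> Nut = 1*5 = 5, Ring = 1*5 = 5.
Iteration 2: components of {Nut,Ring} -> Bolt = 5*5 = 25, Motor = 5*1 = 5.
Iteration 3: no further components; recursion stops.
SUM(tot_qty) = 1 + 5 + 5 + 5 + 25 = 41.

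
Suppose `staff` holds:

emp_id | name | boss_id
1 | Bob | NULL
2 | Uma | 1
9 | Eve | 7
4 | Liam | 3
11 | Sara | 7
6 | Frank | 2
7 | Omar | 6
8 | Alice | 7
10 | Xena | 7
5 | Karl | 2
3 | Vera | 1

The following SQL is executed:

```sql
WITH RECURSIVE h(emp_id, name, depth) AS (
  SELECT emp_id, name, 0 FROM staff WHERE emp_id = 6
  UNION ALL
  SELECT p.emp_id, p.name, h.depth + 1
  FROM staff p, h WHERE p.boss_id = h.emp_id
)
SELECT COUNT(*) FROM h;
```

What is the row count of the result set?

6

Base: emp_id=6 (Frank) at depth 0.
Iteration 1: rows with boss_id in {6} -> Omar (id 7, depth 1).
Iteration 2: rows with boss_id in {7} -> Alice (id 8, depth 2), Eve (id 9, depth 2), Xena (id 10, depth 2), Sara (id 11, depth 2).
Iteration 3: no rows with boss_id in {8,9,10,11}; recursion stops.
Total rows emitted: 6.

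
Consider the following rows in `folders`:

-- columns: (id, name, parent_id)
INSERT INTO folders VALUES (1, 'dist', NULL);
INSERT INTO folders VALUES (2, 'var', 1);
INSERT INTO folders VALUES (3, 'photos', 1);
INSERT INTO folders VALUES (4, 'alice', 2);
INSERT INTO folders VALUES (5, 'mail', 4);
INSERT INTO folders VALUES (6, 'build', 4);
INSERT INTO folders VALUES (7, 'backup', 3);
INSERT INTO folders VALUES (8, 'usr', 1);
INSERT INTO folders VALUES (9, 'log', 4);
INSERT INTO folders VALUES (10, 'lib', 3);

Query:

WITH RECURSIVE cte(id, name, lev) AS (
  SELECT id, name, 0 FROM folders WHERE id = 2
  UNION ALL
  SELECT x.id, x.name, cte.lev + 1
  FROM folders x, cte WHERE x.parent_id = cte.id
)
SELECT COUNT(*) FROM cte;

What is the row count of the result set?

Base: id=2 (var) at lev 0.
Iteration 1: rows with parent_id in {2} -> alice (id 4, lev 1).
Iteration 2: rows with parent_id in {4} -> mail (id 5, lev 2), build (id 6, lev 2), log (id 9, lev 2).
Iteration 3: no rows with parent_id in {5,6,9}; recursion stops.
Total rows emitted: 5.

5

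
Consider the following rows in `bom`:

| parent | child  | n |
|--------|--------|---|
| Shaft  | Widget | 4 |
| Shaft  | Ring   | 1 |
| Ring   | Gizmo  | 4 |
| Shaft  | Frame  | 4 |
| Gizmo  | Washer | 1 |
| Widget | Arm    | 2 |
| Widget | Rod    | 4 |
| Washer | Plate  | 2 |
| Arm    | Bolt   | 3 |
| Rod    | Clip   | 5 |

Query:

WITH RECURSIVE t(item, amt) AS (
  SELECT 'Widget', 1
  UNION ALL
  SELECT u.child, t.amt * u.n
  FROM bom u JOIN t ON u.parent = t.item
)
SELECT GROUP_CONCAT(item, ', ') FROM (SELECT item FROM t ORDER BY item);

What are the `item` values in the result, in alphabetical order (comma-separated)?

Base: (Widget, amt=1).
Iteration 1: components of {Widget} -> Arm = 1*2 = 2, Rod = 1*4 = 4.
Iteration 2: components of {Arm,Rod} -> Bolt = 2*3 = 6, Clip = 4*5 = 20.
Iteration 3: no further components; recursion stops.

Arm, Bolt, Clip, Rod, Widget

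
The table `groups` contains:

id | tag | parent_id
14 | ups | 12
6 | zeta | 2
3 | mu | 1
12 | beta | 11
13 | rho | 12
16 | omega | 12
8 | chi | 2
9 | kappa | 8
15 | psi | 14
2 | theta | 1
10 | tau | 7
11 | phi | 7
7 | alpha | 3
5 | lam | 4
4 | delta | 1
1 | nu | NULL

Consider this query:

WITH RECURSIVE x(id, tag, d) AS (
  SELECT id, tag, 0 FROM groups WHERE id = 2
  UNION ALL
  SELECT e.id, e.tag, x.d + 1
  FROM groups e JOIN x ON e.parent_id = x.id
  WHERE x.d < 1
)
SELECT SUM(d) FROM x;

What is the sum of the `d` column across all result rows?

2

Base: id=2 (theta) at d 0.
Iteration 1: rows with parent_id in {2} -> zeta (id 6, d 1), chi (id 8, d 1).
Iteration 2: d < 1 fails for all current rows; recursion stops.
SUM(d) = 0 + 1 + 1 = 2.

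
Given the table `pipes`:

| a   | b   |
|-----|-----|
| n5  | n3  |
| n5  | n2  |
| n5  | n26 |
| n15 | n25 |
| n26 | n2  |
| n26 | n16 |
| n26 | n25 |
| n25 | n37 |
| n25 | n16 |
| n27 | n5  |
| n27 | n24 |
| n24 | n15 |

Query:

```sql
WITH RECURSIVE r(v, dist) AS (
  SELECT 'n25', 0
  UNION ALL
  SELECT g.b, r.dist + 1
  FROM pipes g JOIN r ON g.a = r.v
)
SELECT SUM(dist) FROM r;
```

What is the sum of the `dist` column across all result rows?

2

Base: (n25, dist=0).
Iteration 1: edges from {n25} -> (n16, dist=1), (n37, dist=1).
Iteration 2: no outgoing edges from {n16,n37}; recursion stops.
SUM(dist) = 0 + 1 + 1 = 2.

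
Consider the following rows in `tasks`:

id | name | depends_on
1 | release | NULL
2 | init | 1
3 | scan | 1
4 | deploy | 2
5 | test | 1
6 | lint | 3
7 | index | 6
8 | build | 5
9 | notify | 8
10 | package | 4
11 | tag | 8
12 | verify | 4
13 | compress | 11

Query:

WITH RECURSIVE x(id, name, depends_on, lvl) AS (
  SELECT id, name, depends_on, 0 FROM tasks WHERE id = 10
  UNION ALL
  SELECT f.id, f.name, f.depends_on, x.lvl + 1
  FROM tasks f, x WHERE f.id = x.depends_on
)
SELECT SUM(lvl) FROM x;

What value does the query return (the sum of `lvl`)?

Base: id=10 (package), depends_on=4, lvl 0.
Iteration 1: join on id=4 -> deploy (id 4, depends_on=2, lvl 1).
Iteration 2: join on id=2 -> init (id 2, depends_on=1, lvl 2).
Iteration 3: join on id=1 -> release (id 1, depends_on=NULL, lvl 3).
Iteration 4: depends_on is NULL; no match; recursion stops.
SUM(lvl) = 0 + 1 + 2 + 3 = 6.

6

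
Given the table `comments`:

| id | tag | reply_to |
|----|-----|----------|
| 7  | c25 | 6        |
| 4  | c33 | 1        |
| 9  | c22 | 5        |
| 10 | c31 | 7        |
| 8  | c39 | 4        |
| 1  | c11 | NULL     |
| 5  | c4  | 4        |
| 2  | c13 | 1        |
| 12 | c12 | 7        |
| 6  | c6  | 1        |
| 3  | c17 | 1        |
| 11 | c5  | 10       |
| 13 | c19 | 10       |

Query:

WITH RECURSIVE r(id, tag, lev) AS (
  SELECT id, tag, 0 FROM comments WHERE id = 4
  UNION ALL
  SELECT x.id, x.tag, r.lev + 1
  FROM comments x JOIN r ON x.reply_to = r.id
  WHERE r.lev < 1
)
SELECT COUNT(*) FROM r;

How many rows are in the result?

3

Base: id=4 (c33) at lev 0.
Iteration 1: rows with reply_to in {4} -> c4 (id 5, lev 1), c39 (id 8, lev 1).
Iteration 2: lev < 1 fails for all current rows; recursion stops.
Total rows emitted: 3.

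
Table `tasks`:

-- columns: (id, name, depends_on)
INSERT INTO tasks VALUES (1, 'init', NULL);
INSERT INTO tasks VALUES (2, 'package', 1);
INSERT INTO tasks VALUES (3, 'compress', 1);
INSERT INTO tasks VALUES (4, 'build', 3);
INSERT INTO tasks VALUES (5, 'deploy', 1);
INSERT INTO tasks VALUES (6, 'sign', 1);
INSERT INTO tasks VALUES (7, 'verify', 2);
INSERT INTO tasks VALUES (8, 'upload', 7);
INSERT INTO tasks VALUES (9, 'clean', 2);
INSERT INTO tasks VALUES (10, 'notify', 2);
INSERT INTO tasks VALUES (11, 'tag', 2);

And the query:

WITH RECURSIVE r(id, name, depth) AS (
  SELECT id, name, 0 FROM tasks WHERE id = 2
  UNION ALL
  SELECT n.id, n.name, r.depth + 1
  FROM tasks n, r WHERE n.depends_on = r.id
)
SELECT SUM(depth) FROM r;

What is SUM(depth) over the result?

Base: id=2 (package) at depth 0.
Iteration 1: rows with depends_on in {2} -> verify (id 7, depth 1), clean (id 9, depth 1), notify (id 10, depth 1), tag (id 11, depth 1).
Iteration 2: rows with depends_on in {7,9,10,11} -> upload (id 8, depth 2).
Iteration 3: no rows with depends_on in {8}; recursion stops.
SUM(depth) = 0 + 1 + 1 + 1 + 1 + 2 = 6.

6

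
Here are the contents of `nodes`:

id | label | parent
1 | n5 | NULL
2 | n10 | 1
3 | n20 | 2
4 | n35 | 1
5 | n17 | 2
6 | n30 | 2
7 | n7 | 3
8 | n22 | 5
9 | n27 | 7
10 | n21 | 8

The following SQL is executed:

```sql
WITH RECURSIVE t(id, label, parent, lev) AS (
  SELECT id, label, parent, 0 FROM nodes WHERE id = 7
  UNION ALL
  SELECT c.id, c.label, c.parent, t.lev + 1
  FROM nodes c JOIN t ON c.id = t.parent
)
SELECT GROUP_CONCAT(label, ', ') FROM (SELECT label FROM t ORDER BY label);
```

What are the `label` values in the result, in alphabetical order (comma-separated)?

Base: id=7 (n7), parent=3, lev 0.
Iteration 1: join on id=3 -> n20 (id 3, parent=2, lev 1).
Iteration 2: join on id=2 -> n10 (id 2, parent=1, lev 2).
Iteration 3: join on id=1 -> n5 (id 1, parent=NULL, lev 3).
Iteration 4: parent is NULL; no match; recursion stops.

n10, n20, n5, n7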